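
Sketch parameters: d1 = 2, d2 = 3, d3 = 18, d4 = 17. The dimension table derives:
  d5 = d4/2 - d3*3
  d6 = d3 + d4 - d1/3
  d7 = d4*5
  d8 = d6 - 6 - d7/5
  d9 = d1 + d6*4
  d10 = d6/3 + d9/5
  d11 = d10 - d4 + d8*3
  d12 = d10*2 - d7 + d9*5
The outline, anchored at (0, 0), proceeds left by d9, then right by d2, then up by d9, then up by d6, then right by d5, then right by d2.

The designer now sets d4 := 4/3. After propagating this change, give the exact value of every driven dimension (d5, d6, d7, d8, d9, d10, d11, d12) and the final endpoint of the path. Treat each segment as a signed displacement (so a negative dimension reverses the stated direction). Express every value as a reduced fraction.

Apply edit: d4 := 4/3
  d5 = d4/2 - d3*3 = -160/3
  d6 = d3 + d4 - d1/3 = 56/3
  d7 = d4*5 = 20/3
  d8 = d6 - 6 - d7/5 = 34/3
  d9 = d1 + d6*4 = 230/3
  d10 = d6/3 + d9/5 = 194/9
  d11 = d10 - d4 + d8*3 = 488/9
  d12 = d10*2 - d7 + d9*5 = 3778/9
Walk from origin (0, 0):
  seg 1: left by d9 = 230/3 → (-230/3, 0)
  seg 2: right by d2 = 3 → (-221/3, 0)
  seg 3: up by d9 = 230/3 → (-221/3, 230/3)
  seg 4: up by d6 = 56/3 → (-221/3, 286/3)
  seg 5: right by d5 = -160/3 → (-127, 286/3)
  seg 6: right by d2 = 3 → (-124, 286/3)

d5 = -160/3
d6 = 56/3
d7 = 20/3
d8 = 34/3
d9 = 230/3
d10 = 194/9
d11 = 488/9
d12 = 3778/9
endpoint = (-124, 286/3)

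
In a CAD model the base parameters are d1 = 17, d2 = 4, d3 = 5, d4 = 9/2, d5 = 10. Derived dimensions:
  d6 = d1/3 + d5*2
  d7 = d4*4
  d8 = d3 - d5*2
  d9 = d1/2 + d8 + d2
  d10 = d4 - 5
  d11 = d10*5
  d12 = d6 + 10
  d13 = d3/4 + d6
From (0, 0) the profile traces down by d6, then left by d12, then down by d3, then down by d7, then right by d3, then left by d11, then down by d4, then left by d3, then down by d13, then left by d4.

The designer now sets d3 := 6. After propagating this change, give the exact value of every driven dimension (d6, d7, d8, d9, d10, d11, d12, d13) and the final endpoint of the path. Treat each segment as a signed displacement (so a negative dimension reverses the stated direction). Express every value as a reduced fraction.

d6 = 77/3
d7 = 18
d8 = -14
d9 = -3/2
d10 = -1/2
d11 = -5/2
d12 = 107/3
d13 = 163/6
endpoint = (-113/3, -244/3)

Apply edit: d3 := 6
  d6 = d1/3 + d5*2 = 77/3
  d7 = d4*4 = 18
  d8 = d3 - d5*2 = -14
  d9 = d1/2 + d8 + d2 = -3/2
  d10 = d4 - 5 = -1/2
  d11 = d10*5 = -5/2
  d12 = d6 + 10 = 107/3
  d13 = d3/4 + d6 = 163/6
Walk from origin (0, 0):
  seg 1: down by d6 = 77/3 → (0, -77/3)
  seg 2: left by d12 = 107/3 → (-107/3, -77/3)
  seg 3: down by d3 = 6 → (-107/3, -95/3)
  seg 4: down by d7 = 18 → (-107/3, -149/3)
  seg 5: right by d3 = 6 → (-89/3, -149/3)
  seg 6: left by d11 = -5/2 → (-163/6, -149/3)
  seg 7: down by d4 = 9/2 → (-163/6, -325/6)
  seg 8: left by d3 = 6 → (-199/6, -325/6)
  seg 9: down by d13 = 163/6 → (-199/6, -244/3)
  seg 10: left by d4 = 9/2 → (-113/3, -244/3)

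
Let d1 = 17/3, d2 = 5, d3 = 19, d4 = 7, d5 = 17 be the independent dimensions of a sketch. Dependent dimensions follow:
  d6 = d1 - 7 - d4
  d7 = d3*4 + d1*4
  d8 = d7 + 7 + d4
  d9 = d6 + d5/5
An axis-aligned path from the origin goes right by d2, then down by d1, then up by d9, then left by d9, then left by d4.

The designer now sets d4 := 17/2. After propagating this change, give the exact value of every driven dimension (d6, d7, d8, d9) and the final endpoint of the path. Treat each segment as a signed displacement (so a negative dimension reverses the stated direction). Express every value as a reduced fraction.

d6 = -59/6
d7 = 296/3
d8 = 685/6
d9 = -193/30
endpoint = (44/15, -121/10)

Apply edit: d4 := 17/2
  d6 = d1 - 7 - d4 = -59/6
  d7 = d3*4 + d1*4 = 296/3
  d8 = d7 + 7 + d4 = 685/6
  d9 = d6 + d5/5 = -193/30
Walk from origin (0, 0):
  seg 1: right by d2 = 5 → (5, 0)
  seg 2: down by d1 = 17/3 → (5, -17/3)
  seg 3: up by d9 = -193/30 → (5, -121/10)
  seg 4: left by d9 = -193/30 → (343/30, -121/10)
  seg 5: left by d4 = 17/2 → (44/15, -121/10)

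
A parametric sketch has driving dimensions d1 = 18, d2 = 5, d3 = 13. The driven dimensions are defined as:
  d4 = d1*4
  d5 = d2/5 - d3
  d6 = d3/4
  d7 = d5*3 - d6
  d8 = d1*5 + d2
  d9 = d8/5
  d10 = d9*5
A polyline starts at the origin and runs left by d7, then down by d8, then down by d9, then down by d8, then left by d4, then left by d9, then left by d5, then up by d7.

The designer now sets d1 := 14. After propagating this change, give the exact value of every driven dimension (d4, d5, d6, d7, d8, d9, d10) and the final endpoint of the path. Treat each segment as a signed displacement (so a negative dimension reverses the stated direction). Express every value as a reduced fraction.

Apply edit: d1 := 14
  d4 = d1*4 = 56
  d5 = d2/5 - d3 = -12
  d6 = d3/4 = 13/4
  d7 = d5*3 - d6 = -157/4
  d8 = d1*5 + d2 = 75
  d9 = d8/5 = 15
  d10 = d9*5 = 75
Walk from origin (0, 0):
  seg 1: left by d7 = -157/4 → (157/4, 0)
  seg 2: down by d8 = 75 → (157/4, -75)
  seg 3: down by d9 = 15 → (157/4, -90)
  seg 4: down by d8 = 75 → (157/4, -165)
  seg 5: left by d4 = 56 → (-67/4, -165)
  seg 6: left by d9 = 15 → (-127/4, -165)
  seg 7: left by d5 = -12 → (-79/4, -165)
  seg 8: up by d7 = -157/4 → (-79/4, -817/4)

d4 = 56
d5 = -12
d6 = 13/4
d7 = -157/4
d8 = 75
d9 = 15
d10 = 75
endpoint = (-79/4, -817/4)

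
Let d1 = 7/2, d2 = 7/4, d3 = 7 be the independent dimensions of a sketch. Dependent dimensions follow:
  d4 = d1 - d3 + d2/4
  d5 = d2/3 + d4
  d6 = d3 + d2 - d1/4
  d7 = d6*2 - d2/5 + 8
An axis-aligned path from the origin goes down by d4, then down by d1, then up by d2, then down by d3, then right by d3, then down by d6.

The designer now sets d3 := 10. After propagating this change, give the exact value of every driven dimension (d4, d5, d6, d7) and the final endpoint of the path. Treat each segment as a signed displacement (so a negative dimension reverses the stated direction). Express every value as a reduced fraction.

d4 = -97/16
d5 = -263/48
d6 = 87/8
d7 = 147/5
endpoint = (10, -265/16)

Apply edit: d3 := 10
  d4 = d1 - d3 + d2/4 = -97/16
  d5 = d2/3 + d4 = -263/48
  d6 = d3 + d2 - d1/4 = 87/8
  d7 = d6*2 - d2/5 + 8 = 147/5
Walk from origin (0, 0):
  seg 1: down by d4 = -97/16 → (0, 97/16)
  seg 2: down by d1 = 7/2 → (0, 41/16)
  seg 3: up by d2 = 7/4 → (0, 69/16)
  seg 4: down by d3 = 10 → (0, -91/16)
  seg 5: right by d3 = 10 → (10, -91/16)
  seg 6: down by d6 = 87/8 → (10, -265/16)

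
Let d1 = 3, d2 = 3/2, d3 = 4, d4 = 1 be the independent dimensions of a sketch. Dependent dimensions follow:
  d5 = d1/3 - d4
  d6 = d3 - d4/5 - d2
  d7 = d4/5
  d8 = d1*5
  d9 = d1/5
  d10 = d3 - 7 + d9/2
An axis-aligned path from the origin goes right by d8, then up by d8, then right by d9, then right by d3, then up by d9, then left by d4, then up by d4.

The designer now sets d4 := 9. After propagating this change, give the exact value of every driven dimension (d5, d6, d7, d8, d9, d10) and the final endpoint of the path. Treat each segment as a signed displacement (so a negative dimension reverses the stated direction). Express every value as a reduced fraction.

d5 = -8
d6 = 7/10
d7 = 9/5
d8 = 15
d9 = 3/5
d10 = -27/10
endpoint = (53/5, 123/5)

Apply edit: d4 := 9
  d5 = d1/3 - d4 = -8
  d6 = d3 - d4/5 - d2 = 7/10
  d7 = d4/5 = 9/5
  d8 = d1*5 = 15
  d9 = d1/5 = 3/5
  d10 = d3 - 7 + d9/2 = -27/10
Walk from origin (0, 0):
  seg 1: right by d8 = 15 → (15, 0)
  seg 2: up by d8 = 15 → (15, 15)
  seg 3: right by d9 = 3/5 → (78/5, 15)
  seg 4: right by d3 = 4 → (98/5, 15)
  seg 5: up by d9 = 3/5 → (98/5, 78/5)
  seg 6: left by d4 = 9 → (53/5, 78/5)
  seg 7: up by d4 = 9 → (53/5, 123/5)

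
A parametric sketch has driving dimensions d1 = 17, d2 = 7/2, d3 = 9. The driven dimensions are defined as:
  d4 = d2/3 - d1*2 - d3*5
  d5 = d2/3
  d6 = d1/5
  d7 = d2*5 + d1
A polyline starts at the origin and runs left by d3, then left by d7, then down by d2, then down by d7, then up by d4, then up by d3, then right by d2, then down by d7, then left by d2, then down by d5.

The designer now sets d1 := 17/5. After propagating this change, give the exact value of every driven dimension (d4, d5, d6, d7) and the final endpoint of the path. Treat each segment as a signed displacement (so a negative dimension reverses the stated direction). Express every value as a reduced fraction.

Apply edit: d1 := 17/5
  d4 = d2/3 - d1*2 - d3*5 = -1519/30
  d5 = d2/3 = 7/6
  d6 = d1/5 = 17/25
  d7 = d2*5 + d1 = 209/10
Walk from origin (0, 0):
  seg 1: left by d3 = 9 → (-9, 0)
  seg 2: left by d7 = 209/10 → (-299/10, 0)
  seg 3: down by d2 = 7/2 → (-299/10, -7/2)
  seg 4: down by d7 = 209/10 → (-299/10, -122/5)
  seg 5: up by d4 = -1519/30 → (-299/10, -2251/30)
  seg 6: up by d3 = 9 → (-299/10, -1981/30)
  seg 7: right by d2 = 7/2 → (-132/5, -1981/30)
  seg 8: down by d7 = 209/10 → (-132/5, -1304/15)
  seg 9: left by d2 = 7/2 → (-299/10, -1304/15)
  seg 10: down by d5 = 7/6 → (-299/10, -881/10)

d4 = -1519/30
d5 = 7/6
d6 = 17/25
d7 = 209/10
endpoint = (-299/10, -881/10)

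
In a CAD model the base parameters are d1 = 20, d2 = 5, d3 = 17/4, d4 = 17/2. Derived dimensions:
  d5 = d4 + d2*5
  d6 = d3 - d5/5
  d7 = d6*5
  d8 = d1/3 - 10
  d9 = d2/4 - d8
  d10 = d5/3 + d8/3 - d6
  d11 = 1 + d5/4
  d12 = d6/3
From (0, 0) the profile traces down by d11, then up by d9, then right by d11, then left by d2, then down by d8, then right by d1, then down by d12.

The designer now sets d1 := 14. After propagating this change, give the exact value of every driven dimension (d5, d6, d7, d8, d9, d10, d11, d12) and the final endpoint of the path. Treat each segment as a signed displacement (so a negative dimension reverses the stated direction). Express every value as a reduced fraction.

Apply edit: d1 := 14
  d5 = d4 + d2*5 = 67/2
  d6 = d3 - d5/5 = -49/20
  d7 = d6*5 = -49/4
  d8 = d1/3 - 10 = -16/3
  d9 = d2/4 - d8 = 79/12
  d10 = d5/3 + d8/3 - d6 = 2131/180
  d11 = 1 + d5/4 = 75/8
  d12 = d6/3 = -49/60
Walk from origin (0, 0):
  seg 1: down by d11 = 75/8 → (0, -75/8)
  seg 2: up by d9 = 79/12 → (0, -67/24)
  seg 3: right by d11 = 75/8 → (75/8, -67/24)
  seg 4: left by d2 = 5 → (35/8, -67/24)
  seg 5: down by d8 = -16/3 → (35/8, 61/24)
  seg 6: right by d1 = 14 → (147/8, 61/24)
  seg 7: down by d12 = -49/60 → (147/8, 403/120)

d5 = 67/2
d6 = -49/20
d7 = -49/4
d8 = -16/3
d9 = 79/12
d10 = 2131/180
d11 = 75/8
d12 = -49/60
endpoint = (147/8, 403/120)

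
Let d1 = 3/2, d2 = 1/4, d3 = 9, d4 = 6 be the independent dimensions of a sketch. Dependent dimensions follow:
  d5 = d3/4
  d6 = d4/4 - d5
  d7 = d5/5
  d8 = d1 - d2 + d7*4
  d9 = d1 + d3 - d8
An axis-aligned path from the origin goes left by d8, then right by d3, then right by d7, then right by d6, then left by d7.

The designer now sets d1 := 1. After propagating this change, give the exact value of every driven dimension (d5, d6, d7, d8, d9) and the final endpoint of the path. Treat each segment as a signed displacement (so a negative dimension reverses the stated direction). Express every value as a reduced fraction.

d5 = 9/4
d6 = -3/4
d7 = 9/20
d8 = 51/20
d9 = 149/20
endpoint = (57/10, 0)

Apply edit: d1 := 1
  d5 = d3/4 = 9/4
  d6 = d4/4 - d5 = -3/4
  d7 = d5/5 = 9/20
  d8 = d1 - d2 + d7*4 = 51/20
  d9 = d1 + d3 - d8 = 149/20
Walk from origin (0, 0):
  seg 1: left by d8 = 51/20 → (-51/20, 0)
  seg 2: right by d3 = 9 → (129/20, 0)
  seg 3: right by d7 = 9/20 → (69/10, 0)
  seg 4: right by d6 = -3/4 → (123/20, 0)
  seg 5: left by d7 = 9/20 → (57/10, 0)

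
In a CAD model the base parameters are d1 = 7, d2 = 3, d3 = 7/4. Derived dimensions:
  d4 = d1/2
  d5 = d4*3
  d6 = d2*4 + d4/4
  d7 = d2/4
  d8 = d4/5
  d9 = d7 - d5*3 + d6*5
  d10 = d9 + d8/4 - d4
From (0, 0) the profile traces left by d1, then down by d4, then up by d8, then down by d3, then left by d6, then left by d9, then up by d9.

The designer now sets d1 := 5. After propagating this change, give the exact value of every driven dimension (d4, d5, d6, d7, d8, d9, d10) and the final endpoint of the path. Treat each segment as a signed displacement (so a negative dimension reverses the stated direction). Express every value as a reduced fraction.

d4 = 5/2
d5 = 15/2
d6 = 101/8
d7 = 3/4
d8 = 1/2
d9 = 331/8
d10 = 39
endpoint = (-59, 301/8)

Apply edit: d1 := 5
  d4 = d1/2 = 5/2
  d5 = d4*3 = 15/2
  d6 = d2*4 + d4/4 = 101/8
  d7 = d2/4 = 3/4
  d8 = d4/5 = 1/2
  d9 = d7 - d5*3 + d6*5 = 331/8
  d10 = d9 + d8/4 - d4 = 39
Walk from origin (0, 0):
  seg 1: left by d1 = 5 → (-5, 0)
  seg 2: down by d4 = 5/2 → (-5, -5/2)
  seg 3: up by d8 = 1/2 → (-5, -2)
  seg 4: down by d3 = 7/4 → (-5, -15/4)
  seg 5: left by d6 = 101/8 → (-141/8, -15/4)
  seg 6: left by d9 = 331/8 → (-59, -15/4)
  seg 7: up by d9 = 331/8 → (-59, 301/8)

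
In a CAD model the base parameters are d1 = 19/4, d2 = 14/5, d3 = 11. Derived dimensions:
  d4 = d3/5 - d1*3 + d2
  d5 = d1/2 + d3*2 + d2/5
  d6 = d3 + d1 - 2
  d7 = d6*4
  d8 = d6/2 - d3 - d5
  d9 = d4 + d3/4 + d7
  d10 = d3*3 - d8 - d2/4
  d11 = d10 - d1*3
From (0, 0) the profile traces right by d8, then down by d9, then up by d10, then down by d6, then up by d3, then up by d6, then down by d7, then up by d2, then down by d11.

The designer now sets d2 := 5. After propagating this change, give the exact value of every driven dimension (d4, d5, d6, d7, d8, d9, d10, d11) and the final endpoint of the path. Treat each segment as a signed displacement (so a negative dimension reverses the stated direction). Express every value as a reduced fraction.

d4 = -141/20
d5 = 203/8
d6 = 55/4
d7 = 55
d8 = -59/2
d9 = 507/10
d10 = 245/4
d11 = 47
endpoint = (-59/2, -1509/20)

Apply edit: d2 := 5
  d4 = d3/5 - d1*3 + d2 = -141/20
  d5 = d1/2 + d3*2 + d2/5 = 203/8
  d6 = d3 + d1 - 2 = 55/4
  d7 = d6*4 = 55
  d8 = d6/2 - d3 - d5 = -59/2
  d9 = d4 + d3/4 + d7 = 507/10
  d10 = d3*3 - d8 - d2/4 = 245/4
  d11 = d10 - d1*3 = 47
Walk from origin (0, 0):
  seg 1: right by d8 = -59/2 → (-59/2, 0)
  seg 2: down by d9 = 507/10 → (-59/2, -507/10)
  seg 3: up by d10 = 245/4 → (-59/2, 211/20)
  seg 4: down by d6 = 55/4 → (-59/2, -16/5)
  seg 5: up by d3 = 11 → (-59/2, 39/5)
  seg 6: up by d6 = 55/4 → (-59/2, 431/20)
  seg 7: down by d7 = 55 → (-59/2, -669/20)
  seg 8: up by d2 = 5 → (-59/2, -569/20)
  seg 9: down by d11 = 47 → (-59/2, -1509/20)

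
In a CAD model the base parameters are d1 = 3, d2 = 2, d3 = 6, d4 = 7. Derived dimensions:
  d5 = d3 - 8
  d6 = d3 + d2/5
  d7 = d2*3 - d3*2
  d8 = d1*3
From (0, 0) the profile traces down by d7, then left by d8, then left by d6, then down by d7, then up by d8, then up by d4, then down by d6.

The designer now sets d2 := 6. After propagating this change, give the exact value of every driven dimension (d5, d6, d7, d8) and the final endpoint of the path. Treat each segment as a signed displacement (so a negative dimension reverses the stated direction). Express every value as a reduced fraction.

Apply edit: d2 := 6
  d5 = d3 - 8 = -2
  d6 = d3 + d2/5 = 36/5
  d7 = d2*3 - d3*2 = 6
  d8 = d1*3 = 9
Walk from origin (0, 0):
  seg 1: down by d7 = 6 → (0, -6)
  seg 2: left by d8 = 9 → (-9, -6)
  seg 3: left by d6 = 36/5 → (-81/5, -6)
  seg 4: down by d7 = 6 → (-81/5, -12)
  seg 5: up by d8 = 9 → (-81/5, -3)
  seg 6: up by d4 = 7 → (-81/5, 4)
  seg 7: down by d6 = 36/5 → (-81/5, -16/5)

d5 = -2
d6 = 36/5
d7 = 6
d8 = 9
endpoint = (-81/5, -16/5)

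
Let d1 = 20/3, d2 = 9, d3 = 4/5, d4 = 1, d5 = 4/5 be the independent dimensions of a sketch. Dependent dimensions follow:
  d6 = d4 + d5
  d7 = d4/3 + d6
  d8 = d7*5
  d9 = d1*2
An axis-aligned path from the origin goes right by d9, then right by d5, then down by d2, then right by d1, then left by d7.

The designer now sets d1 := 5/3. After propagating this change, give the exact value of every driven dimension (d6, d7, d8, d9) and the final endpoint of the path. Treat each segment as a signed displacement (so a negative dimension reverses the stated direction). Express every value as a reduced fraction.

d6 = 9/5
d7 = 32/15
d8 = 32/3
d9 = 10/3
endpoint = (11/3, -9)

Apply edit: d1 := 5/3
  d6 = d4 + d5 = 9/5
  d7 = d4/3 + d6 = 32/15
  d8 = d7*5 = 32/3
  d9 = d1*2 = 10/3
Walk from origin (0, 0):
  seg 1: right by d9 = 10/3 → (10/3, 0)
  seg 2: right by d5 = 4/5 → (62/15, 0)
  seg 3: down by d2 = 9 → (62/15, -9)
  seg 4: right by d1 = 5/3 → (29/5, -9)
  seg 5: left by d7 = 32/15 → (11/3, -9)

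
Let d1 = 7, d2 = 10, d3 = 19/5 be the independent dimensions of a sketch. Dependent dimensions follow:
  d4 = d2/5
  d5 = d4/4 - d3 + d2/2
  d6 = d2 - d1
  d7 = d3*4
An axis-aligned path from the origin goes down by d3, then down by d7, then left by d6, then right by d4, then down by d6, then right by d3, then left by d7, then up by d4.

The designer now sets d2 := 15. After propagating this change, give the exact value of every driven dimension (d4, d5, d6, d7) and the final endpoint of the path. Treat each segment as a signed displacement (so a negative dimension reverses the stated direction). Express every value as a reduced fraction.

Apply edit: d2 := 15
  d4 = d2/5 = 3
  d5 = d4/4 - d3 + d2/2 = 89/20
  d6 = d2 - d1 = 8
  d7 = d3*4 = 76/5
Walk from origin (0, 0):
  seg 1: down by d3 = 19/5 → (0, -19/5)
  seg 2: down by d7 = 76/5 → (0, -19)
  seg 3: left by d6 = 8 → (-8, -19)
  seg 4: right by d4 = 3 → (-5, -19)
  seg 5: down by d6 = 8 → (-5, -27)
  seg 6: right by d3 = 19/5 → (-6/5, -27)
  seg 7: left by d7 = 76/5 → (-82/5, -27)
  seg 8: up by d4 = 3 → (-82/5, -24)

d4 = 3
d5 = 89/20
d6 = 8
d7 = 76/5
endpoint = (-82/5, -24)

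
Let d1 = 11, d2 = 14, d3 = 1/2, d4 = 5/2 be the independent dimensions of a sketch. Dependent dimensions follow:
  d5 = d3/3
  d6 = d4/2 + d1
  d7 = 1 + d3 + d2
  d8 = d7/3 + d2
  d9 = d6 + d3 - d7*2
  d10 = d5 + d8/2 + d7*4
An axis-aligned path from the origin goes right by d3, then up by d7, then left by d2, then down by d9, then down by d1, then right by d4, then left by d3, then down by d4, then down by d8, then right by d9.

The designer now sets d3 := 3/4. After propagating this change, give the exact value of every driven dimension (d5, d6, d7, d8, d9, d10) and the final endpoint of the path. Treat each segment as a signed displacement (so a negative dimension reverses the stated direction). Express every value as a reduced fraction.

d5 = 1/4
d6 = 49/4
d7 = 63/4
d8 = 77/4
d9 = -37/2
d10 = 583/8
endpoint = (-30, 3/2)

Apply edit: d3 := 3/4
  d5 = d3/3 = 1/4
  d6 = d4/2 + d1 = 49/4
  d7 = 1 + d3 + d2 = 63/4
  d8 = d7/3 + d2 = 77/4
  d9 = d6 + d3 - d7*2 = -37/2
  d10 = d5 + d8/2 + d7*4 = 583/8
Walk from origin (0, 0):
  seg 1: right by d3 = 3/4 → (3/4, 0)
  seg 2: up by d7 = 63/4 → (3/4, 63/4)
  seg 3: left by d2 = 14 → (-53/4, 63/4)
  seg 4: down by d9 = -37/2 → (-53/4, 137/4)
  seg 5: down by d1 = 11 → (-53/4, 93/4)
  seg 6: right by d4 = 5/2 → (-43/4, 93/4)
  seg 7: left by d3 = 3/4 → (-23/2, 93/4)
  seg 8: down by d4 = 5/2 → (-23/2, 83/4)
  seg 9: down by d8 = 77/4 → (-23/2, 3/2)
  seg 10: right by d9 = -37/2 → (-30, 3/2)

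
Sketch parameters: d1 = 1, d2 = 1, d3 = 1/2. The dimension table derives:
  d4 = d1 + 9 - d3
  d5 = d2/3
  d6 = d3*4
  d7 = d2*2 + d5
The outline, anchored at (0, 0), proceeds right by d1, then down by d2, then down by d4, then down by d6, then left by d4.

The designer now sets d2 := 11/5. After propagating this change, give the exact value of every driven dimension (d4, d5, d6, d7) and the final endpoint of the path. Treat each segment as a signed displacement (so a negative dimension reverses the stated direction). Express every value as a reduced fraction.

Apply edit: d2 := 11/5
  d4 = d1 + 9 - d3 = 19/2
  d5 = d2/3 = 11/15
  d6 = d3*4 = 2
  d7 = d2*2 + d5 = 77/15
Walk from origin (0, 0):
  seg 1: right by d1 = 1 → (1, 0)
  seg 2: down by d2 = 11/5 → (1, -11/5)
  seg 3: down by d4 = 19/2 → (1, -117/10)
  seg 4: down by d6 = 2 → (1, -137/10)
  seg 5: left by d4 = 19/2 → (-17/2, -137/10)

d4 = 19/2
d5 = 11/15
d6 = 2
d7 = 77/15
endpoint = (-17/2, -137/10)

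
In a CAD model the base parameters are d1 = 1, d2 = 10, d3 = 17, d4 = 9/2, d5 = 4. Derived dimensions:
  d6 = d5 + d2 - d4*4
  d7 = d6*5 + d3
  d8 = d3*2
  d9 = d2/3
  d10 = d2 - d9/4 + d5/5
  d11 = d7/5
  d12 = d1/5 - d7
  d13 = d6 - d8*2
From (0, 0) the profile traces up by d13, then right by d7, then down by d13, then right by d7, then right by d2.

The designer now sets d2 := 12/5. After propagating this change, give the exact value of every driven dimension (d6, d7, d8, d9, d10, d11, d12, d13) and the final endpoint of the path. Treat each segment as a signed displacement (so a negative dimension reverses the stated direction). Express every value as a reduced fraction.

d6 = -58/5
d7 = -41
d8 = 34
d9 = 4/5
d10 = 3
d11 = -41/5
d12 = 206/5
d13 = -398/5
endpoint = (-398/5, 0)

Apply edit: d2 := 12/5
  d6 = d5 + d2 - d4*4 = -58/5
  d7 = d6*5 + d3 = -41
  d8 = d3*2 = 34
  d9 = d2/3 = 4/5
  d10 = d2 - d9/4 + d5/5 = 3
  d11 = d7/5 = -41/5
  d12 = d1/5 - d7 = 206/5
  d13 = d6 - d8*2 = -398/5
Walk from origin (0, 0):
  seg 1: up by d13 = -398/5 → (0, -398/5)
  seg 2: right by d7 = -41 → (-41, -398/5)
  seg 3: down by d13 = -398/5 → (-41, 0)
  seg 4: right by d7 = -41 → (-82, 0)
  seg 5: right by d2 = 12/5 → (-398/5, 0)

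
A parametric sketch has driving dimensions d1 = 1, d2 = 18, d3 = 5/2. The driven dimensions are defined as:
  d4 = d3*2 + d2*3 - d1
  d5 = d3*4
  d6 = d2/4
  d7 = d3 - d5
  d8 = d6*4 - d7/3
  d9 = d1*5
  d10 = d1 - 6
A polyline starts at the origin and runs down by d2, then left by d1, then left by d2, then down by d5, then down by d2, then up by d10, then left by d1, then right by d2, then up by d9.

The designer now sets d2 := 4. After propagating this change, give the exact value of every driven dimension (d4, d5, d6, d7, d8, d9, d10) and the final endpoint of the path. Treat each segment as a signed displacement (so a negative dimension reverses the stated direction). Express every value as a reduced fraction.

d4 = 16
d5 = 10
d6 = 1
d7 = -15/2
d8 = 13/2
d9 = 5
d10 = -5
endpoint = (-2, -18)

Apply edit: d2 := 4
  d4 = d3*2 + d2*3 - d1 = 16
  d5 = d3*4 = 10
  d6 = d2/4 = 1
  d7 = d3 - d5 = -15/2
  d8 = d6*4 - d7/3 = 13/2
  d9 = d1*5 = 5
  d10 = d1 - 6 = -5
Walk from origin (0, 0):
  seg 1: down by d2 = 4 → (0, -4)
  seg 2: left by d1 = 1 → (-1, -4)
  seg 3: left by d2 = 4 → (-5, -4)
  seg 4: down by d5 = 10 → (-5, -14)
  seg 5: down by d2 = 4 → (-5, -18)
  seg 6: up by d10 = -5 → (-5, -23)
  seg 7: left by d1 = 1 → (-6, -23)
  seg 8: right by d2 = 4 → (-2, -23)
  seg 9: up by d9 = 5 → (-2, -18)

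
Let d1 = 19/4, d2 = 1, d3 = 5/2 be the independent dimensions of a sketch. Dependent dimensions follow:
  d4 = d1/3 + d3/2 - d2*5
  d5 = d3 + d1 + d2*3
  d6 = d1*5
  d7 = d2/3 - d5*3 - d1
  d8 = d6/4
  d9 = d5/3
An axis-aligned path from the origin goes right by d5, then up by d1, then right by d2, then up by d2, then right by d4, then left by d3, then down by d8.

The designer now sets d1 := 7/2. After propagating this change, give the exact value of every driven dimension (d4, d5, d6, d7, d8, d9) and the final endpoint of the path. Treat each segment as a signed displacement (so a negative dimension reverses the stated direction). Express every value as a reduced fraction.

Apply edit: d1 := 7/2
  d4 = d1/3 + d3/2 - d2*5 = -31/12
  d5 = d3 + d1 + d2*3 = 9
  d6 = d1*5 = 35/2
  d7 = d2/3 - d5*3 - d1 = -181/6
  d8 = d6/4 = 35/8
  d9 = d5/3 = 3
Walk from origin (0, 0):
  seg 1: right by d5 = 9 → (9, 0)
  seg 2: up by d1 = 7/2 → (9, 7/2)
  seg 3: right by d2 = 1 → (10, 7/2)
  seg 4: up by d2 = 1 → (10, 9/2)
  seg 5: right by d4 = -31/12 → (89/12, 9/2)
  seg 6: left by d3 = 5/2 → (59/12, 9/2)
  seg 7: down by d8 = 35/8 → (59/12, 1/8)

d4 = -31/12
d5 = 9
d6 = 35/2
d7 = -181/6
d8 = 35/8
d9 = 3
endpoint = (59/12, 1/8)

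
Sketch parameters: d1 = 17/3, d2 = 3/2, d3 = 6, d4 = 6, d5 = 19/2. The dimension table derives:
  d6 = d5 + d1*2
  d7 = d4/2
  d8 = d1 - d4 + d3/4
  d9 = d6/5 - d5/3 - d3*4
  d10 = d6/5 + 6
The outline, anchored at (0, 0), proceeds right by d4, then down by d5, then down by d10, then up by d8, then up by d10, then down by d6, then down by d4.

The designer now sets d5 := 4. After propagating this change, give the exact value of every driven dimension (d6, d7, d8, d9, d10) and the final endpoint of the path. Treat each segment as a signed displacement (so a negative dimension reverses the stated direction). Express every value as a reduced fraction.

d6 = 46/3
d7 = 3
d8 = 7/6
d9 = -334/15
d10 = 136/15
endpoint = (6, -145/6)

Apply edit: d5 := 4
  d6 = d5 + d1*2 = 46/3
  d7 = d4/2 = 3
  d8 = d1 - d4 + d3/4 = 7/6
  d9 = d6/5 - d5/3 - d3*4 = -334/15
  d10 = d6/5 + 6 = 136/15
Walk from origin (0, 0):
  seg 1: right by d4 = 6 → (6, 0)
  seg 2: down by d5 = 4 → (6, -4)
  seg 3: down by d10 = 136/15 → (6, -196/15)
  seg 4: up by d8 = 7/6 → (6, -119/10)
  seg 5: up by d10 = 136/15 → (6, -17/6)
  seg 6: down by d6 = 46/3 → (6, -109/6)
  seg 7: down by d4 = 6 → (6, -145/6)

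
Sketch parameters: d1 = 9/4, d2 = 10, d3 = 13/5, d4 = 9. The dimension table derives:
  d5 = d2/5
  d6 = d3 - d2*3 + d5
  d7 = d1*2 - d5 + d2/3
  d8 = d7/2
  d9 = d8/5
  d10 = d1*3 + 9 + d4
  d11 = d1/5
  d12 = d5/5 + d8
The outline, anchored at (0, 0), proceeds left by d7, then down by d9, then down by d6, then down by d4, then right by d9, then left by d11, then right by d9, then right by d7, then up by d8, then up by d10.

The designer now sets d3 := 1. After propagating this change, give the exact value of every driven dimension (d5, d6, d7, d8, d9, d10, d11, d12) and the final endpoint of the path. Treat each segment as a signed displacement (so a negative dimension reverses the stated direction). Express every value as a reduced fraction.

d5 = 2
d6 = -27
d7 = 35/6
d8 = 35/12
d9 = 7/12
d10 = 99/4
d11 = 9/20
d12 = 199/60
endpoint = (43/60, 541/12)

Apply edit: d3 := 1
  d5 = d2/5 = 2
  d6 = d3 - d2*3 + d5 = -27
  d7 = d1*2 - d5 + d2/3 = 35/6
  d8 = d7/2 = 35/12
  d9 = d8/5 = 7/12
  d10 = d1*3 + 9 + d4 = 99/4
  d11 = d1/5 = 9/20
  d12 = d5/5 + d8 = 199/60
Walk from origin (0, 0):
  seg 1: left by d7 = 35/6 → (-35/6, 0)
  seg 2: down by d9 = 7/12 → (-35/6, -7/12)
  seg 3: down by d6 = -27 → (-35/6, 317/12)
  seg 4: down by d4 = 9 → (-35/6, 209/12)
  seg 5: right by d9 = 7/12 → (-21/4, 209/12)
  seg 6: left by d11 = 9/20 → (-57/10, 209/12)
  seg 7: right by d9 = 7/12 → (-307/60, 209/12)
  seg 8: right by d7 = 35/6 → (43/60, 209/12)
  seg 9: up by d8 = 35/12 → (43/60, 61/3)
  seg 10: up by d10 = 99/4 → (43/60, 541/12)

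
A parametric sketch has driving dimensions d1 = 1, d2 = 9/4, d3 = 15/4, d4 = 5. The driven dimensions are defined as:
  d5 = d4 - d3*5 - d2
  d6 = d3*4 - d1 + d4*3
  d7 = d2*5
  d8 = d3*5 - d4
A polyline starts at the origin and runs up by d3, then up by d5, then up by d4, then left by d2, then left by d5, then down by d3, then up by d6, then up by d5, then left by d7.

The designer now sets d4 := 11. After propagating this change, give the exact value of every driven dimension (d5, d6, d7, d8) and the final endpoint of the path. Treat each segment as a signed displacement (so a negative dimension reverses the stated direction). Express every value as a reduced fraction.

d5 = -10
d6 = 47
d7 = 45/4
d8 = 31/4
endpoint = (-7/2, 38)

Apply edit: d4 := 11
  d5 = d4 - d3*5 - d2 = -10
  d6 = d3*4 - d1 + d4*3 = 47
  d7 = d2*5 = 45/4
  d8 = d3*5 - d4 = 31/4
Walk from origin (0, 0):
  seg 1: up by d3 = 15/4 → (0, 15/4)
  seg 2: up by d5 = -10 → (0, -25/4)
  seg 3: up by d4 = 11 → (0, 19/4)
  seg 4: left by d2 = 9/4 → (-9/4, 19/4)
  seg 5: left by d5 = -10 → (31/4, 19/4)
  seg 6: down by d3 = 15/4 → (31/4, 1)
  seg 7: up by d6 = 47 → (31/4, 48)
  seg 8: up by d5 = -10 → (31/4, 38)
  seg 9: left by d7 = 45/4 → (-7/2, 38)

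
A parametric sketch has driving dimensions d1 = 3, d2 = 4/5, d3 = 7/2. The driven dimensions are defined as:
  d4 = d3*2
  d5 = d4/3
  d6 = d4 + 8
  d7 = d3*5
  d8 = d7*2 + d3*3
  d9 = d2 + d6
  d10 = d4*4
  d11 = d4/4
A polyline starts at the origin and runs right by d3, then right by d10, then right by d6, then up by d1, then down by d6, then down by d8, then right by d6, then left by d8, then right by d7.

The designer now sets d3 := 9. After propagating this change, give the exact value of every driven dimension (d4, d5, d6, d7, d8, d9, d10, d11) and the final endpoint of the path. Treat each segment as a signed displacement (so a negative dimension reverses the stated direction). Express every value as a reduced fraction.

d4 = 18
d5 = 6
d6 = 26
d7 = 45
d8 = 117
d9 = 134/5
d10 = 72
d11 = 9/2
endpoint = (61, -140)

Apply edit: d3 := 9
  d4 = d3*2 = 18
  d5 = d4/3 = 6
  d6 = d4 + 8 = 26
  d7 = d3*5 = 45
  d8 = d7*2 + d3*3 = 117
  d9 = d2 + d6 = 134/5
  d10 = d4*4 = 72
  d11 = d4/4 = 9/2
Walk from origin (0, 0):
  seg 1: right by d3 = 9 → (9, 0)
  seg 2: right by d10 = 72 → (81, 0)
  seg 3: right by d6 = 26 → (107, 0)
  seg 4: up by d1 = 3 → (107, 3)
  seg 5: down by d6 = 26 → (107, -23)
  seg 6: down by d8 = 117 → (107, -140)
  seg 7: right by d6 = 26 → (133, -140)
  seg 8: left by d8 = 117 → (16, -140)
  seg 9: right by d7 = 45 → (61, -140)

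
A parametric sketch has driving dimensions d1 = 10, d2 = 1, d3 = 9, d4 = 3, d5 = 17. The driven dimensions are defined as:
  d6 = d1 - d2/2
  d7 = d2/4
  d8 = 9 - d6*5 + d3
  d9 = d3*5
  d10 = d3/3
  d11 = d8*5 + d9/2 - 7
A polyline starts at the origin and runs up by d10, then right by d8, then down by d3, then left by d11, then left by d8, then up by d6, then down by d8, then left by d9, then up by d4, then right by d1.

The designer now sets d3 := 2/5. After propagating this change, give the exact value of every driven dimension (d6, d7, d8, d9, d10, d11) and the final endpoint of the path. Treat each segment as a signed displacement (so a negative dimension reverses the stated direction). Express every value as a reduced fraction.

d6 = 19/2
d7 = 1/4
d8 = -381/10
d9 = 2
d10 = 2/15
d11 = -393/2
endpoint = (409/2, 151/3)

Apply edit: d3 := 2/5
  d6 = d1 - d2/2 = 19/2
  d7 = d2/4 = 1/4
  d8 = 9 - d6*5 + d3 = -381/10
  d9 = d3*5 = 2
  d10 = d3/3 = 2/15
  d11 = d8*5 + d9/2 - 7 = -393/2
Walk from origin (0, 0):
  seg 1: up by d10 = 2/15 → (0, 2/15)
  seg 2: right by d8 = -381/10 → (-381/10, 2/15)
  seg 3: down by d3 = 2/5 → (-381/10, -4/15)
  seg 4: left by d11 = -393/2 → (792/5, -4/15)
  seg 5: left by d8 = -381/10 → (393/2, -4/15)
  seg 6: up by d6 = 19/2 → (393/2, 277/30)
  seg 7: down by d8 = -381/10 → (393/2, 142/3)
  seg 8: left by d9 = 2 → (389/2, 142/3)
  seg 9: up by d4 = 3 → (389/2, 151/3)
  seg 10: right by d1 = 10 → (409/2, 151/3)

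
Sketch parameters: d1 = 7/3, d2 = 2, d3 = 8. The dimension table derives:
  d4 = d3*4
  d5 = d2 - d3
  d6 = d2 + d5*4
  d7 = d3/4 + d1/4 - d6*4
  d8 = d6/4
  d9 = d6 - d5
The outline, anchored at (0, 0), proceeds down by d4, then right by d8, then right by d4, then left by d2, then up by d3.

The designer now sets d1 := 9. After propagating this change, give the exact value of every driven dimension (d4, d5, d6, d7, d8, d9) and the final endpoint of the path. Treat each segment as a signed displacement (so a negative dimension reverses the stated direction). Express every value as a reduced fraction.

Apply edit: d1 := 9
  d4 = d3*4 = 32
  d5 = d2 - d3 = -6
  d6 = d2 + d5*4 = -22
  d7 = d3/4 + d1/4 - d6*4 = 369/4
  d8 = d6/4 = -11/2
  d9 = d6 - d5 = -16
Walk from origin (0, 0):
  seg 1: down by d4 = 32 → (0, -32)
  seg 2: right by d8 = -11/2 → (-11/2, -32)
  seg 3: right by d4 = 32 → (53/2, -32)
  seg 4: left by d2 = 2 → (49/2, -32)
  seg 5: up by d3 = 8 → (49/2, -24)

d4 = 32
d5 = -6
d6 = -22
d7 = 369/4
d8 = -11/2
d9 = -16
endpoint = (49/2, -24)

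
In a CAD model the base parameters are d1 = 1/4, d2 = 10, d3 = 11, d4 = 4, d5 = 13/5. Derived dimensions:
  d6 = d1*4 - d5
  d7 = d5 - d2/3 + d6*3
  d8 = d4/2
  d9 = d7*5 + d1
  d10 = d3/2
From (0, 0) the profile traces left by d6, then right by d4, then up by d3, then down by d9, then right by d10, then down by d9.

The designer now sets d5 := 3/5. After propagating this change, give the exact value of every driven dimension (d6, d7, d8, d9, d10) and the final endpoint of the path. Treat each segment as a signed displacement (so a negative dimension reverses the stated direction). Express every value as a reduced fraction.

d6 = 2/5
d7 = -23/15
d8 = 2
d9 = -89/12
d10 = 11/2
endpoint = (91/10, 155/6)

Apply edit: d5 := 3/5
  d6 = d1*4 - d5 = 2/5
  d7 = d5 - d2/3 + d6*3 = -23/15
  d8 = d4/2 = 2
  d9 = d7*5 + d1 = -89/12
  d10 = d3/2 = 11/2
Walk from origin (0, 0):
  seg 1: left by d6 = 2/5 → (-2/5, 0)
  seg 2: right by d4 = 4 → (18/5, 0)
  seg 3: up by d3 = 11 → (18/5, 11)
  seg 4: down by d9 = -89/12 → (18/5, 221/12)
  seg 5: right by d10 = 11/2 → (91/10, 221/12)
  seg 6: down by d9 = -89/12 → (91/10, 155/6)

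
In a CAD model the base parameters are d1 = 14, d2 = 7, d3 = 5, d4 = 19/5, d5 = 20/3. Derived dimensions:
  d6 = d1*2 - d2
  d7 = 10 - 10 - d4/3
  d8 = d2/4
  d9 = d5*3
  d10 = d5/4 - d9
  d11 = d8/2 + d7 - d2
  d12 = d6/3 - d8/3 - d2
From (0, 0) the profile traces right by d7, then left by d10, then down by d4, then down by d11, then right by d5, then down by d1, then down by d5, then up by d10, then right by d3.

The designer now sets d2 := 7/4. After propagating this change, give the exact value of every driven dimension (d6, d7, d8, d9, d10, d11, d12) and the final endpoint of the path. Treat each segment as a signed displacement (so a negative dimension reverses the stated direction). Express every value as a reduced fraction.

Apply edit: d2 := 7/4
  d6 = d1*2 - d2 = 105/4
  d7 = 10 - 10 - d4/3 = -19/15
  d8 = d2/4 = 7/16
  d9 = d5*3 = 20
  d10 = d5/4 - d9 = -55/3
  d11 = d8/2 + d7 - d2 = -1343/480
  d12 = d6/3 - d8/3 - d2 = 329/48
Walk from origin (0, 0):
  seg 1: right by d7 = -19/15 → (-19/15, 0)
  seg 2: left by d10 = -55/3 → (256/15, 0)
  seg 3: down by d4 = 19/5 → (256/15, -19/5)
  seg 4: down by d11 = -1343/480 → (256/15, -481/480)
  seg 5: right by d5 = 20/3 → (356/15, -481/480)
  seg 6: down by d1 = 14 → (356/15, -7201/480)
  seg 7: down by d5 = 20/3 → (356/15, -3467/160)
  seg 8: up by d10 = -55/3 → (356/15, -19201/480)
  seg 9: right by d3 = 5 → (431/15, -19201/480)

d6 = 105/4
d7 = -19/15
d8 = 7/16
d9 = 20
d10 = -55/3
d11 = -1343/480
d12 = 329/48
endpoint = (431/15, -19201/480)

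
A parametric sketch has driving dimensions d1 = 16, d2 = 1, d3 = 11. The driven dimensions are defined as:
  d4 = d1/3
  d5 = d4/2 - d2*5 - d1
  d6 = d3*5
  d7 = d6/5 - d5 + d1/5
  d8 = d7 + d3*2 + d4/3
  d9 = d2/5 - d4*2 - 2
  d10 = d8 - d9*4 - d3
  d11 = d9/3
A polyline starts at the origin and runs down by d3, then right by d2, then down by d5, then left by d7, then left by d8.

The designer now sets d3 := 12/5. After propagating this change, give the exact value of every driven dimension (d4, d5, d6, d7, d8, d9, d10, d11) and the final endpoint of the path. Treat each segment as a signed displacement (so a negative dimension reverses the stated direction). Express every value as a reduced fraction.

Apply edit: d3 := 12/5
  d4 = d1/3 = 16/3
  d5 = d4/2 - d2*5 - d1 = -55/3
  d6 = d3*5 = 12
  d7 = d6/5 - d5 + d1/5 = 359/15
  d8 = d7 + d3*2 + d4/3 = 1373/45
  d9 = d2/5 - d4*2 - 2 = -187/15
  d10 = d8 - d9*4 - d3 = 3509/45
  d11 = d9/3 = -187/45
Walk from origin (0, 0):
  seg 1: down by d3 = 12/5 → (0, -12/5)
  seg 2: right by d2 = 1 → (1, -12/5)
  seg 3: down by d5 = -55/3 → (1, 239/15)
  seg 4: left by d7 = 359/15 → (-344/15, 239/15)
  seg 5: left by d8 = 1373/45 → (-481/9, 239/15)

d4 = 16/3
d5 = -55/3
d6 = 12
d7 = 359/15
d8 = 1373/45
d9 = -187/15
d10 = 3509/45
d11 = -187/45
endpoint = (-481/9, 239/15)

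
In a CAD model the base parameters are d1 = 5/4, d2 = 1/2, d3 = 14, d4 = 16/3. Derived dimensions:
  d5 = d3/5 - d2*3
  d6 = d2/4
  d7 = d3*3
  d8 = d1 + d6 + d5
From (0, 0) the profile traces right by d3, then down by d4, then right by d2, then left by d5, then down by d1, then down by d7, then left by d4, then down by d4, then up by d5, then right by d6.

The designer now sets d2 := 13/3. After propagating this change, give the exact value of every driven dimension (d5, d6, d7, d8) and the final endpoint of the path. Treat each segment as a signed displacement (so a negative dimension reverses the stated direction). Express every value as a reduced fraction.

Apply edit: d2 := 13/3
  d5 = d3/5 - d2*3 = -51/5
  d6 = d2/4 = 13/12
  d7 = d3*3 = 42
  d8 = d1 + d6 + d5 = -118/15
Walk from origin (0, 0):
  seg 1: right by d3 = 14 → (14, 0)
  seg 2: down by d4 = 16/3 → (14, -16/3)
  seg 3: right by d2 = 13/3 → (55/3, -16/3)
  seg 4: left by d5 = -51/5 → (428/15, -16/3)
  seg 5: down by d1 = 5/4 → (428/15, -79/12)
  seg 6: down by d7 = 42 → (428/15, -583/12)
  seg 7: left by d4 = 16/3 → (116/5, -583/12)
  seg 8: down by d4 = 16/3 → (116/5, -647/12)
  seg 9: up by d5 = -51/5 → (116/5, -3847/60)
  seg 10: right by d6 = 13/12 → (1457/60, -3847/60)

d5 = -51/5
d6 = 13/12
d7 = 42
d8 = -118/15
endpoint = (1457/60, -3847/60)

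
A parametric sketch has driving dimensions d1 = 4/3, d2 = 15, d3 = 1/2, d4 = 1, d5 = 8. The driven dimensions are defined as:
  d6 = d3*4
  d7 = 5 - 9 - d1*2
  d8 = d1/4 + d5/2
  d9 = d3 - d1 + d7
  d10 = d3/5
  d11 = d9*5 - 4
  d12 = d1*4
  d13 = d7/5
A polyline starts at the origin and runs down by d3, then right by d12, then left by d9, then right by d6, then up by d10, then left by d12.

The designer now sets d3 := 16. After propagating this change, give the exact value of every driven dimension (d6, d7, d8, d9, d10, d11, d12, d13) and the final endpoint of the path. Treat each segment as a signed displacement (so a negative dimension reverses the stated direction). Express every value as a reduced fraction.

d6 = 64
d7 = -20/3
d8 = 13/3
d9 = 8
d10 = 16/5
d11 = 36
d12 = 16/3
d13 = -4/3
endpoint = (56, -64/5)

Apply edit: d3 := 16
  d6 = d3*4 = 64
  d7 = 5 - 9 - d1*2 = -20/3
  d8 = d1/4 + d5/2 = 13/3
  d9 = d3 - d1 + d7 = 8
  d10 = d3/5 = 16/5
  d11 = d9*5 - 4 = 36
  d12 = d1*4 = 16/3
  d13 = d7/5 = -4/3
Walk from origin (0, 0):
  seg 1: down by d3 = 16 → (0, -16)
  seg 2: right by d12 = 16/3 → (16/3, -16)
  seg 3: left by d9 = 8 → (-8/3, -16)
  seg 4: right by d6 = 64 → (184/3, -16)
  seg 5: up by d10 = 16/5 → (184/3, -64/5)
  seg 6: left by d12 = 16/3 → (56, -64/5)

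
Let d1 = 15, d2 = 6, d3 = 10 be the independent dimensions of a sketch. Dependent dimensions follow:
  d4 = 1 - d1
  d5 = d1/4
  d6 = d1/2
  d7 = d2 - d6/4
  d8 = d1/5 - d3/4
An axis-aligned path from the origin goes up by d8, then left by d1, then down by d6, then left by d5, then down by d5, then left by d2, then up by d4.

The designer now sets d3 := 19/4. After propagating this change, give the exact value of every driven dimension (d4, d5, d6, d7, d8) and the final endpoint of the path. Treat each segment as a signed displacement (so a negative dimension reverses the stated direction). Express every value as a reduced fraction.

Apply edit: d3 := 19/4
  d4 = 1 - d1 = -14
  d5 = d1/4 = 15/4
  d6 = d1/2 = 15/2
  d7 = d2 - d6/4 = 33/8
  d8 = d1/5 - d3/4 = 29/16
Walk from origin (0, 0):
  seg 1: up by d8 = 29/16 → (0, 29/16)
  seg 2: left by d1 = 15 → (-15, 29/16)
  seg 3: down by d6 = 15/2 → (-15, -91/16)
  seg 4: left by d5 = 15/4 → (-75/4, -91/16)
  seg 5: down by d5 = 15/4 → (-75/4, -151/16)
  seg 6: left by d2 = 6 → (-99/4, -151/16)
  seg 7: up by d4 = -14 → (-99/4, -375/16)

d4 = -14
d5 = 15/4
d6 = 15/2
d7 = 33/8
d8 = 29/16
endpoint = (-99/4, -375/16)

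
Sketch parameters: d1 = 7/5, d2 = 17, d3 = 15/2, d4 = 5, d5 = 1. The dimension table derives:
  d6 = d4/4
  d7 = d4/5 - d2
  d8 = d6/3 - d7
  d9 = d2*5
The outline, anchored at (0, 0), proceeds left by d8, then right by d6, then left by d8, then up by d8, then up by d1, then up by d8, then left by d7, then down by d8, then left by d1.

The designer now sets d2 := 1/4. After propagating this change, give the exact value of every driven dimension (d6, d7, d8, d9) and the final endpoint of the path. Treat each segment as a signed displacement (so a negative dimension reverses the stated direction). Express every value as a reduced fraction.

Apply edit: d2 := 1/4
  d6 = d4/4 = 5/4
  d7 = d4/5 - d2 = 3/4
  d8 = d6/3 - d7 = -1/3
  d9 = d2*5 = 5/4
Walk from origin (0, 0):
  seg 1: left by d8 = -1/3 → (1/3, 0)
  seg 2: right by d6 = 5/4 → (19/12, 0)
  seg 3: left by d8 = -1/3 → (23/12, 0)
  seg 4: up by d8 = -1/3 → (23/12, -1/3)
  seg 5: up by d1 = 7/5 → (23/12, 16/15)
  seg 6: up by d8 = -1/3 → (23/12, 11/15)
  seg 7: left by d7 = 3/4 → (7/6, 11/15)
  seg 8: down by d8 = -1/3 → (7/6, 16/15)
  seg 9: left by d1 = 7/5 → (-7/30, 16/15)

d6 = 5/4
d7 = 3/4
d8 = -1/3
d9 = 5/4
endpoint = (-7/30, 16/15)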